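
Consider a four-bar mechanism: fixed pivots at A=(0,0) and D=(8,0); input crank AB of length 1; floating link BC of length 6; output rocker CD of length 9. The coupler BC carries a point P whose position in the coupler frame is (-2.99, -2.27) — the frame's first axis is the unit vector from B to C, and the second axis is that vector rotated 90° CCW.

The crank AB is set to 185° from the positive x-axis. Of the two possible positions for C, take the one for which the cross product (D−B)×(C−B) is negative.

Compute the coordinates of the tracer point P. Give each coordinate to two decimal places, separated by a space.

A=(0,0), D=(8.00,0)
B = A + 1.00·(cos185°, sin185°) = (-0.9962, -0.0872)
|BD| = 8.9966
circle(B,6.00) ∩ circle(D,9.00): a=1.9974, h=5.6578
  candidates: C₊=(0.9463,5.5897) cross=50.901; C₋=(1.0559,-5.7253) cross=-50.901
  mode - wants cross < 0 → take C=(1.0559,-5.7253) (cross=-50.901)
ex = (C−B)/|BC| = (0.3420,-0.9397); ey = (0.9397,0.3420)
P = B + -2.99·ex + -2.27·ey = (-4.1519,1.9462)

-4.15 1.95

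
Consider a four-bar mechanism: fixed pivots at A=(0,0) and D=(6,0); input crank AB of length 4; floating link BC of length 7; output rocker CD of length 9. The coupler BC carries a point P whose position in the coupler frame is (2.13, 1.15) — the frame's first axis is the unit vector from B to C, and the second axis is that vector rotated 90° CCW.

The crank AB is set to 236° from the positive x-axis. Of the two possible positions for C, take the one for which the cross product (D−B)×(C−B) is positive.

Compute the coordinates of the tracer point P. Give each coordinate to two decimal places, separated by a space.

-3.38 -1.18

A=(0,0), D=(6.00,0)
B = A + 4.00·(cos236°, sin236°) = (-2.2368, -3.3162)
|BD| = 8.8793
circle(B,7.00) ∩ circle(D,9.00): a=2.6377, h=6.4840
  candidates: C₊=(-2.2116,3.6838) cross=57.573; C₋=(2.6316,-8.3459) cross=-57.573
  mode + wants cross > 0 → take C=(-2.2116,3.6838) (cross=57.573)
ex = (C−B)/|BC| = (0.0036,1.0000); ey = (-1.0000,0.0036)
P = B + 2.13·ex + 1.15·ey = (-3.3791,-1.1820)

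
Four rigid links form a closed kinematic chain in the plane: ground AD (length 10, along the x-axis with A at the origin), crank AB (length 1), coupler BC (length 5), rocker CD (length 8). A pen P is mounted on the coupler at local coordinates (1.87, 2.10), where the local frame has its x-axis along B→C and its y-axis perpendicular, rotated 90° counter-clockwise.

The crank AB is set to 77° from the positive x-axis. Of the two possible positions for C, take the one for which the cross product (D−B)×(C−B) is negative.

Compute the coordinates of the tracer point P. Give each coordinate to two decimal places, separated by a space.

2.98 0.41

A=(0,0), D=(10.00,0)
B = A + 1.00·(cos77°, sin77°) = (0.2250, 0.9744)
|BD| = 9.8235
circle(B,5.00) ∩ circle(D,8.00): a=2.9267, h=4.0539
  candidates: C₊=(3.5393,4.7180) cross=39.824; C₋=(2.7351,-3.3499) cross=-39.824
  mode - wants cross < 0 → take C=(2.7351,-3.3499) (cross=-39.824)
ex = (C−B)/|BC| = (0.5020,-0.8648); ey = (0.8648,0.5020)
P = B + 1.87·ex + 2.10·ey = (2.9799,0.4114)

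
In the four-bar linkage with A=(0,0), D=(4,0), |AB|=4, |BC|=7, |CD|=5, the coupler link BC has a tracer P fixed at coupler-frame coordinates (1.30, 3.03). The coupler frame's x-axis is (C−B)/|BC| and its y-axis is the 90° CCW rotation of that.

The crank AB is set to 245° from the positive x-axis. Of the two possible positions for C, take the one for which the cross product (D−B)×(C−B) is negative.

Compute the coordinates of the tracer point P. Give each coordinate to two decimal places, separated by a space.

A=(0,0), D=(4.00,0)
B = A + 4.00·(cos245°, sin245°) = (-1.6905, -3.6252)
|BD| = 6.7471
circle(B,7.00) ∩ circle(D,5.00): a=5.1521, h=4.7388
  candidates: C₊=(0.1086,3.1396) cross=31.973; C₋=(5.2009,-4.8536) cross=-31.973
  mode - wants cross < 0 → take C=(5.2009,-4.8536) (cross=-31.973)
ex = (C−B)/|BC| = (0.9845,-0.1755); ey = (0.1755,0.9845)
P = B + 1.30·ex + 3.03·ey = (0.1211,-0.8704)

0.12 -0.87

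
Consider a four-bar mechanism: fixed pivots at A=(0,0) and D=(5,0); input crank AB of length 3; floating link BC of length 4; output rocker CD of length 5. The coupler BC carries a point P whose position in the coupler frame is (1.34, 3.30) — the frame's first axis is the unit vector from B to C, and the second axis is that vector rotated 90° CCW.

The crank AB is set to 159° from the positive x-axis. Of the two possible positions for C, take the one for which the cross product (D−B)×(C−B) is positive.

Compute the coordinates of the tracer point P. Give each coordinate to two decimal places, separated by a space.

-2.97 4.63

A=(0,0), D=(5.00,0)
B = A + 3.00·(cos159°, sin159°) = (-2.8007, 1.0751)
|BD| = 7.8745
circle(B,4.00) ∩ circle(D,5.00): a=3.3658, h=2.1614
  candidates: C₊=(0.8286,2.7567) cross=17.020; C₋=(0.2384,-1.5256) cross=-17.020
  mode + wants cross > 0 → take C=(0.8286,2.7567) (cross=17.020)
ex = (C−B)/|BC| = (0.9073,0.4204); ey = (-0.4204,0.9073)
P = B + 1.34·ex + 3.30·ey = (-2.9722,4.6327)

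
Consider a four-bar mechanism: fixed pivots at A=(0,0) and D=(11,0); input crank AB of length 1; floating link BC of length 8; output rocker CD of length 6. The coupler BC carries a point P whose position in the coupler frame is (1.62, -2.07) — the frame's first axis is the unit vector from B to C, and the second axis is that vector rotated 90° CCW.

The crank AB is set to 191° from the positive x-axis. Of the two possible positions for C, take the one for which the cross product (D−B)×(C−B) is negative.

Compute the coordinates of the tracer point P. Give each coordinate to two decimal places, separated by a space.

-0.41 -2.76

A=(0,0), D=(11.00,0)
B = A + 1.00·(cos191°, sin191°) = (-0.9816, -0.1908)
|BD| = 11.9831
circle(B,8.00) ∩ circle(D,6.00): a=7.1599, h=3.5688
  candidates: C₊=(6.1205,3.4915) cross=42.765; C₋=(6.2342,-3.6451) cross=-42.765
  mode - wants cross < 0 → take C=(6.2342,-3.6451) (cross=-42.765)
ex = (C−B)/|BC| = (0.9020,-0.4318); ey = (0.4318,0.9020)
P = B + 1.62·ex + -2.07·ey = (-0.4142,-2.7574)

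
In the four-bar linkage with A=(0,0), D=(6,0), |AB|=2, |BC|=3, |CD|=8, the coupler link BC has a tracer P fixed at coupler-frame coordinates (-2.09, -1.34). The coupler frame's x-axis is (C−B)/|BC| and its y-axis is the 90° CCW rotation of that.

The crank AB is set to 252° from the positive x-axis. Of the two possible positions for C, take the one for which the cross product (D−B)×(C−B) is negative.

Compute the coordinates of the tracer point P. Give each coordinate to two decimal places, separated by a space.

-2.15 0.05

A=(0,0), D=(6.00,0)
B = A + 2.00·(cos252°, sin252°) = (-0.6180, -1.9021)
|BD| = 6.8860
circle(B,3.00) ∩ circle(D,8.00): a=-0.5507, h=2.9490
  candidates: C₊=(-1.9619,0.7801) cross=20.307; C₋=(-0.3327,-4.8885) cross=-20.307
  mode - wants cross < 0 → take C=(-0.3327,-4.8885) (cross=-20.307)
ex = (C−B)/|BC| = (0.0951,-0.9955); ey = (0.9955,0.0951)
P = B + -2.09·ex + -1.34·ey = (-2.1508,0.0509)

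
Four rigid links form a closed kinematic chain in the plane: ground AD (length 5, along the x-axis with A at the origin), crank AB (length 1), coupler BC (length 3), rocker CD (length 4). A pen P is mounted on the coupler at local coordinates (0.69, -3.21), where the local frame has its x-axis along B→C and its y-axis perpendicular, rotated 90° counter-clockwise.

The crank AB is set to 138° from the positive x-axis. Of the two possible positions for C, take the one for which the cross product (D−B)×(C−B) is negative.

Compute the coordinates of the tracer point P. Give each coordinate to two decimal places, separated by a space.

-2.62 -2.02

A=(0,0), D=(5.00,0)
B = A + 1.00·(cos138°, sin138°) = (-0.7431, 0.6691)
|BD| = 5.7820
circle(B,3.00) ∩ circle(D,4.00): a=2.2857, h=1.9431
  candidates: C₊=(1.7520,2.3347) cross=11.235; C₋=(1.3023,-1.5254) cross=-11.235
  mode - wants cross < 0 → take C=(1.3023,-1.5254) (cross=-11.235)
ex = (C−B)/|BC| = (0.6818,-0.7315); ey = (0.7315,0.6818)
P = B + 0.69·ex + -3.21·ey = (-2.6209,-2.0242)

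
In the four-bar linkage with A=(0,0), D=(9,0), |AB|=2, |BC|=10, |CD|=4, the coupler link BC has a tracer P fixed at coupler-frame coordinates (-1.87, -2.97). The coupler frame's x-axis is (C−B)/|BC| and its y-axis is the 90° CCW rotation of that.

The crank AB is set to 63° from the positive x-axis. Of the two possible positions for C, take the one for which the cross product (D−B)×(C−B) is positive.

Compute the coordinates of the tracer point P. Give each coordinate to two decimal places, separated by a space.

-0.39 -1.48

A=(0,0), D=(9.00,0)
B = A + 2.00·(cos63°, sin63°) = (0.9080, 1.7820)
|BD| = 8.2859
circle(B,10.00) ∩ circle(D,4.00): a=9.2118, h=3.8914
  candidates: C₊=(10.7411,3.6012) cross=32.244; C₋=(9.0673,-3.9994) cross=-32.244
  mode + wants cross > 0 → take C=(10.7411,3.6012) (cross=32.244)
ex = (C−B)/|BC| = (0.9833,0.1819); ey = (-0.1819,0.9833)
P = B + -1.87·ex + -2.97·ey = (-0.3905,-1.4786)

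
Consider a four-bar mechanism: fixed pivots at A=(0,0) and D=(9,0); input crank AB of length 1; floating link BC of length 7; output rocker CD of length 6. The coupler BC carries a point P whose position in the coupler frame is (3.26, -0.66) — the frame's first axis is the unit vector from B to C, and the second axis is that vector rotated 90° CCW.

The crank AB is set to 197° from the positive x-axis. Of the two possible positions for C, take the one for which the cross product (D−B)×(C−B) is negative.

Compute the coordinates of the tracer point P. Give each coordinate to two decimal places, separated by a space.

A=(0,0), D=(9.00,0)
B = A + 1.00·(cos197°, sin197°) = (-0.9563, -0.2924)
|BD| = 9.9606
circle(B,7.00) ∩ circle(D,6.00): a=5.6329, h=4.1558
  candidates: C₊=(4.5522,4.0270) cross=41.394; C₋=(4.7961,-4.2811) cross=-41.394
  mode - wants cross < 0 → take C=(4.7961,-4.2811) (cross=-41.394)
ex = (C−B)/|BC| = (0.8218,-0.5698); ey = (0.5698,0.8218)
P = B + 3.26·ex + -0.66·ey = (1.3466,-2.6923)

1.35 -2.69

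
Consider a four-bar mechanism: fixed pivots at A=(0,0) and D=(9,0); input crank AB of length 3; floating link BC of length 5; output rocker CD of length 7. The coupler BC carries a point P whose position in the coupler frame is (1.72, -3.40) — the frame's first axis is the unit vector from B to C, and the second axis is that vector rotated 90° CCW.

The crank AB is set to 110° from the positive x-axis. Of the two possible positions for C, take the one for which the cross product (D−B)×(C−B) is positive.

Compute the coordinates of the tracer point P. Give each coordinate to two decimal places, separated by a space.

A=(0,0), D=(9.00,0)
B = A + 3.00·(cos110°, sin110°) = (-1.0261, 2.8191)
|BD| = 10.4148
circle(B,5.00) ∩ circle(D,7.00): a=4.0552, h=2.9249
  candidates: C₊=(3.6695,4.5371) cross=30.463; C₋=(2.0861,-1.0943) cross=-30.463
  mode + wants cross > 0 → take C=(3.6695,4.5371) (cross=30.463)
ex = (C−B)/|BC| = (0.9391,0.3436); ey = (-0.3436,0.9391)
P = B + 1.72·ex + -3.40·ey = (1.7575,0.2171)

1.76 0.22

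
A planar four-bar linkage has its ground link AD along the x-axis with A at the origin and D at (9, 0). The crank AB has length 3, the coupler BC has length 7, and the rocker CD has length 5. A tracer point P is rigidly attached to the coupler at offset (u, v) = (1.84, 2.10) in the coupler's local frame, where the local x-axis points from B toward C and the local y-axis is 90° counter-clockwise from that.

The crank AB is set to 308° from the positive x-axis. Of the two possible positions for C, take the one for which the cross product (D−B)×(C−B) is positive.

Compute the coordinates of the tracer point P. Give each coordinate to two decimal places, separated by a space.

A=(0,0), D=(9.00,0)
B = A + 3.00·(cos308°, sin308°) = (1.8470, -2.3640)
|BD| = 7.5335
circle(B,7.00) ∩ circle(D,5.00): a=5.3596, h=4.5027
  candidates: C₊=(5.5230,3.5931) cross=33.921; C₋=(8.3489,-4.9574) cross=-33.921
  mode + wants cross > 0 → take C=(5.5230,3.5931) (cross=33.921)
ex = (C−B)/|BC| = (0.5251,0.8510); ey = (-0.8510,0.5251)
P = B + 1.84·ex + 2.10·ey = (1.0261,0.3046)

1.03 0.30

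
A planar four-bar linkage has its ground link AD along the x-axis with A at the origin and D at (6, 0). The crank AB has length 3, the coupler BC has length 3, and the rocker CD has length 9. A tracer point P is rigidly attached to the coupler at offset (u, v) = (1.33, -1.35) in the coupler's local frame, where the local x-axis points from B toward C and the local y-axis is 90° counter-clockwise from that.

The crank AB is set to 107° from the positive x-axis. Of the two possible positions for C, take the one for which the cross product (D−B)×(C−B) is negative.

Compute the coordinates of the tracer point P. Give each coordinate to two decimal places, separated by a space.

-2.77 2.86

A=(0,0), D=(6.00,0)
B = A + 3.00·(cos107°, sin107°) = (-0.8771, 2.8689)
|BD| = 7.4515
circle(B,3.00) ∩ circle(D,9.00): a=-1.1055, h=2.7889
  candidates: C₊=(-0.8236,5.8684) cross=20.782; C₋=(-2.9711,0.7206) cross=-20.782
  mode - wants cross < 0 → take C=(-2.9711,0.7206) (cross=-20.782)
ex = (C−B)/|BC| = (-0.6980,-0.7161); ey = (0.7161,-0.6980)
P = B + 1.33·ex + -1.35·ey = (-2.7722,2.8588)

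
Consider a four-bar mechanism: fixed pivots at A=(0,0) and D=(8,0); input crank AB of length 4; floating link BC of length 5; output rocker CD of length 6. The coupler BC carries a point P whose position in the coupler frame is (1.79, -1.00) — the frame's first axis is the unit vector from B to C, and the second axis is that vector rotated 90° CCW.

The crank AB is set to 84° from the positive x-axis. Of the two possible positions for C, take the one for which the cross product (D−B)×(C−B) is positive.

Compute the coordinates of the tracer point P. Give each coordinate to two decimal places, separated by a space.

A=(0,0), D=(8.00,0)
B = A + 4.00·(cos84°, sin84°) = (0.4181, 3.9781)
|BD| = 8.5621
circle(B,5.00) ∩ circle(D,6.00): a=3.6387, h=3.4293
  candidates: C₊=(5.2335,5.3242) cross=29.362; C₋=(2.0470,-0.7492) cross=-29.362
  mode + wants cross > 0 → take C=(5.2335,5.3242) (cross=29.362)
ex = (C−B)/|BC| = (0.9631,0.2692); ey = (-0.2692,0.9631)
P = B + 1.79·ex + -1.00·ey = (2.4112,3.4969)

2.41 3.50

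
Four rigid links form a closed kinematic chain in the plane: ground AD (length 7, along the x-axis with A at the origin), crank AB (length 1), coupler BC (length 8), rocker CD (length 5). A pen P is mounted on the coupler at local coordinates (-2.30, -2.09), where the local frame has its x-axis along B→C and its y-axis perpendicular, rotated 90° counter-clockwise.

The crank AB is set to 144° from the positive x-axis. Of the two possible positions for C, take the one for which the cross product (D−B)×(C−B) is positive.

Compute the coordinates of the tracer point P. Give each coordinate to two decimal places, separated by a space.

A=(0,0), D=(7.00,0)
B = A + 1.00·(cos144°, sin144°) = (-0.8090, 0.5878)
|BD| = 7.8311
circle(B,8.00) ∩ circle(D,5.00): a=6.4056, h=4.7925
  candidates: C₊=(5.9383,4.8860) cross=37.531; C₋=(5.2188,-4.6720) cross=-37.531
  mode + wants cross > 0 → take C=(5.9383,4.8860) (cross=37.531)
ex = (C−B)/|BC| = (0.8434,0.5373); ey = (-0.5373,0.8434)
P = B + -2.30·ex + -2.09·ey = (-1.6260,-2.4107)

-1.63 -2.41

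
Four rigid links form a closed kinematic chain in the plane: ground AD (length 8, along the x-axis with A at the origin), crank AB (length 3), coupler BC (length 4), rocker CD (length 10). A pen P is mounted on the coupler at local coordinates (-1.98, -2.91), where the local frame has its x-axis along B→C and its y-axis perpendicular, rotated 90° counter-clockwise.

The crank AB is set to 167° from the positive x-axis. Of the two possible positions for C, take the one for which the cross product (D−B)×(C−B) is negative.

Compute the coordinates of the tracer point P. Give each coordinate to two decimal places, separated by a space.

-6.34 1.51

A=(0,0), D=(8.00,0)
B = A + 3.00·(cos167°, sin167°) = (-2.9231, 0.6749)
|BD| = 10.9439
circle(B,4.00) ∩ circle(D,10.00): a=1.6342, h=3.6509
  candidates: C₊=(-1.0669,4.2181) cross=39.956; C₋=(-1.5171,-3.0699) cross=-39.956
  mode - wants cross < 0 → take C=(-1.5171,-3.0699) (cross=-39.956)
ex = (C−B)/|BC| = (0.3515,-0.9362); ey = (0.9362,0.3515)
P = B + -1.98·ex + -2.91·ey = (-6.3434,1.5057)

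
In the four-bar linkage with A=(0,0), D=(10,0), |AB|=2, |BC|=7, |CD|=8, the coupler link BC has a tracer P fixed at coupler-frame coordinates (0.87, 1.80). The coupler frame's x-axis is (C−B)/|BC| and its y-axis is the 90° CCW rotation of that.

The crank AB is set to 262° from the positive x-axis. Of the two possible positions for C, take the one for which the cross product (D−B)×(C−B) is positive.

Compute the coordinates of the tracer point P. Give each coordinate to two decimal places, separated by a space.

-1.42 -0.34

A=(0,0), D=(10.00,0)
B = A + 2.00·(cos262°, sin262°) = (-0.2783, -1.9805)
|BD| = 10.4674
circle(B,7.00) ∩ circle(D,8.00): a=4.5172, h=5.3474
  candidates: C₊=(3.1455,4.1250) cross=55.974; C₋=(5.1690,-6.3767) cross=-55.974
  mode + wants cross > 0 → take C=(3.1455,4.1250) (cross=55.974)
ex = (C−B)/|BC| = (0.4891,0.8722); ey = (-0.8722,0.4891)
P = B + 0.87·ex + 1.80·ey = (-1.4228,-0.3413)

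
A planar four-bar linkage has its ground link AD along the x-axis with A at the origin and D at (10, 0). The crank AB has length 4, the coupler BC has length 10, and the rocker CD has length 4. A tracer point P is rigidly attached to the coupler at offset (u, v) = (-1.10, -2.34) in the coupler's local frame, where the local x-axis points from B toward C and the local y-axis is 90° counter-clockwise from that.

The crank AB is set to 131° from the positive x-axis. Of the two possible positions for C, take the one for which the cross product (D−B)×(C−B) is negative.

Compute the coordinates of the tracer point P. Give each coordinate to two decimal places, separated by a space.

-4.66 1.43

A=(0,0), D=(10.00,0)
B = A + 4.00·(cos131°, sin131°) = (-2.6242, 3.0188)
|BD| = 12.9802
circle(B,10.00) ∩ circle(D,4.00): a=9.7258, h=2.3257
  candidates: C₊=(7.3758,3.0188) cross=30.188; C₋=(6.2940,-1.5051) cross=-30.188
  mode - wants cross < 0 → take C=(6.2940,-1.5051) (cross=-30.188)
ex = (C−B)/|BC| = (0.8918,-0.4524); ey = (0.4524,0.8918)
P = B + -1.10·ex + -2.34·ey = (-4.6638,1.4296)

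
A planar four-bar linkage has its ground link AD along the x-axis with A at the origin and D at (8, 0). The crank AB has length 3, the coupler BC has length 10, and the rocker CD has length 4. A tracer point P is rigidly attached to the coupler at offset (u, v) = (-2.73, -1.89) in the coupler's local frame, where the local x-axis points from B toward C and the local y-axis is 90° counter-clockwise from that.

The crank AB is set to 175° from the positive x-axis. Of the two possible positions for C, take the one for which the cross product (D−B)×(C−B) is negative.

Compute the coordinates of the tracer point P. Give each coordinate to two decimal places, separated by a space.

-6.24 -0.43

A=(0,0), D=(8.00,0)
B = A + 3.00·(cos175°, sin175°) = (-2.9886, 0.2615)
|BD| = 10.9917
circle(B,10.00) ∩ circle(D,4.00): a=9.3169, h=3.6325
  candidates: C₊=(6.4121,3.6713) cross=39.927; C₋=(6.2393,-3.5916) cross=-39.927
  mode - wants cross < 0 → take C=(6.2393,-3.5916) (cross=-39.927)
ex = (C−B)/|BC| = (0.9228,-0.3853); ey = (0.3853,0.9228)
P = B + -2.73·ex + -1.89·ey = (-6.2360,-0.4307)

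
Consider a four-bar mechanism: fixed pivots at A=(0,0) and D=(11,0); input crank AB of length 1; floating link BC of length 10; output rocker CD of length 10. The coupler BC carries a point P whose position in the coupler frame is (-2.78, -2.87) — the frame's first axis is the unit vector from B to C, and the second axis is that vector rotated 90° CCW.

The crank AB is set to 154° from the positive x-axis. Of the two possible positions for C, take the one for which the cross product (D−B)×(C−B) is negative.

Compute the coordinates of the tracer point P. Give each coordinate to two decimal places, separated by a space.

-4.84 1.11

A=(0,0), D=(11.00,0)
B = A + 1.00·(cos154°, sin154°) = (-0.8988, 0.4384)
|BD| = 11.9069
circle(B,10.00) ∩ circle(D,10.00): a=5.9534, h=8.0347
  candidates: C₊=(5.3464,8.2485) cross=95.668; C₋=(4.7548,-7.8101) cross=-95.668
  mode - wants cross < 0 → take C=(4.7548,-7.8101) (cross=-95.668)
ex = (C−B)/|BC| = (0.5654,-0.8248); ey = (0.8248,0.5654)
P = B + -2.78·ex + -2.87·ey = (-4.8378,1.1089)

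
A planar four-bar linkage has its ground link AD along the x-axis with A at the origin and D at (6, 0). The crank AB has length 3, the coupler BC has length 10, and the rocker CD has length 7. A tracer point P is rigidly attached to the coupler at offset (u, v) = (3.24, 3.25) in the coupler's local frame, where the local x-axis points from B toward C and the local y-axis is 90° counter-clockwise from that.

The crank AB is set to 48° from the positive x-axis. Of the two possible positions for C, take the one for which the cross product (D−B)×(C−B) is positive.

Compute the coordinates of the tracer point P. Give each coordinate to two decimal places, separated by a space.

A=(0,0), D=(6.00,0)
B = A + 3.00·(cos48°, sin48°) = (2.0074, 2.2294)
|BD| = 4.5729
circle(B,10.00) ∩ circle(D,7.00): a=7.8628, h=6.1787
  candidates: C₊=(11.8848,3.7907) cross=28.255; C₋=(5.8601,-6.9986) cross=-28.255
  mode + wants cross > 0 → take C=(11.8848,3.7907) (cross=28.255)
ex = (C−B)/|BC| = (0.9877,0.1561); ey = (-0.1561,0.9877)
P = B + 3.24·ex + 3.25·ey = (4.7002,5.9454)

4.70 5.95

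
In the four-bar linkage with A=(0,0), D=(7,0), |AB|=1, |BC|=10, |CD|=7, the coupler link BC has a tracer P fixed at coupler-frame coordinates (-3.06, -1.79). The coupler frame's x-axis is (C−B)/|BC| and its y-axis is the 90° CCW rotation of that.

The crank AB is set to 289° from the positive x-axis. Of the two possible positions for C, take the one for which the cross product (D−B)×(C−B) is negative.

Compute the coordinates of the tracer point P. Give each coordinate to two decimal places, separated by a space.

-3.20 -0.58

A=(0,0), D=(7.00,0)
B = A + 1.00·(cos289°, sin289°) = (0.3256, -0.9455)
|BD| = 6.7411
circle(B,10.00) ∩ circle(D,7.00): a=7.1533, h=6.9879
  candidates: C₊=(6.4280,6.9766) cross=47.106; C₋=(8.3883,-6.8609) cross=-47.106
  mode - wants cross < 0 → take C=(8.3883,-6.8609) (cross=-47.106)
ex = (C−B)/|BC| = (0.8063,-0.5915); ey = (0.5915,0.8063)
P = B + -3.06·ex + -1.79·ey = (-3.2005,-0.5786)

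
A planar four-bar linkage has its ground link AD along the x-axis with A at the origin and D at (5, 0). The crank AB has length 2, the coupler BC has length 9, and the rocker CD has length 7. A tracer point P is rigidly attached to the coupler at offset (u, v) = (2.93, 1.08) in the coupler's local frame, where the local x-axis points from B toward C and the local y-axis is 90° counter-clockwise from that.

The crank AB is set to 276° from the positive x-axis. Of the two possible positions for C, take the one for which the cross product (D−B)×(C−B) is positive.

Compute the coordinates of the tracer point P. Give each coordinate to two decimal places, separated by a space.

0.01 1.13

A=(0,0), D=(5.00,0)
B = A + 2.00·(cos276°, sin276°) = (0.2091, -1.9890)
|BD| = 5.1874
circle(B,9.00) ∩ circle(D,7.00): a=5.6781, h=6.9828
  candidates: C₊=(2.7757,6.6372) cross=36.223; C₋=(8.1306,-6.2609) cross=-36.223
  mode + wants cross > 0 → take C=(2.7757,6.6372) (cross=36.223)
ex = (C−B)/|BC| = (0.2852,0.9585); ey = (-0.9585,0.2852)
P = B + 2.93·ex + 1.08·ey = (0.0095,1.1273)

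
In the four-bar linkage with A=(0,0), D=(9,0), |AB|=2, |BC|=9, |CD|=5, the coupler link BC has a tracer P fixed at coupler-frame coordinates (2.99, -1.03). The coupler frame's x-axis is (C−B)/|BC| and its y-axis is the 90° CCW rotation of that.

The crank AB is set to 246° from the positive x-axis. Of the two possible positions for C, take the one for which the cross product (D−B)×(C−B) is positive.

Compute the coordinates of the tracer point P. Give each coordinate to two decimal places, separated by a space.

2.13 -0.67

A=(0,0), D=(9.00,0)
B = A + 2.00·(cos246°, sin246°) = (-0.8135, -1.8271)
|BD| = 9.9821
circle(B,9.00) ∩ circle(D,5.00): a=7.7961, h=4.4968
  candidates: C₊=(6.0278,4.0207) cross=44.888; C₋=(7.6740,-4.8210) cross=-44.888
  mode + wants cross > 0 → take C=(6.0278,4.0207) (cross=44.888)
ex = (C−B)/|BC| = (0.7601,0.6498); ey = (-0.6498,0.7601)
P = B + 2.99·ex + -1.03·ey = (2.1286,-0.6673)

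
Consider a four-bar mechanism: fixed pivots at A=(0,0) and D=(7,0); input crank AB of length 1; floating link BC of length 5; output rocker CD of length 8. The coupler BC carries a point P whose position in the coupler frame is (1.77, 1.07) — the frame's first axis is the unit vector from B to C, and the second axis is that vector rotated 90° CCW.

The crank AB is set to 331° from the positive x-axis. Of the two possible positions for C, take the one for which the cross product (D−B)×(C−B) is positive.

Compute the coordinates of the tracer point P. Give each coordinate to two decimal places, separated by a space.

-0.37 1.17

A=(0,0), D=(7.00,0)
B = A + 1.00·(cos331°, sin331°) = (0.8746, -0.4848)
|BD| = 6.1445
circle(B,5.00) ∩ circle(D,8.00): a=-0.1013, h=4.9990
  candidates: C₊=(0.3792,4.4906) cross=30.716; C₋=(1.1681,-5.4762) cross=-30.716
  mode + wants cross > 0 → take C=(0.3792,4.4906) (cross=30.716)
ex = (C−B)/|BC| = (-0.0991,0.9951); ey = (-0.9951,-0.0991)
P = B + 1.77·ex + 1.07·ey = (-0.3655,1.1705)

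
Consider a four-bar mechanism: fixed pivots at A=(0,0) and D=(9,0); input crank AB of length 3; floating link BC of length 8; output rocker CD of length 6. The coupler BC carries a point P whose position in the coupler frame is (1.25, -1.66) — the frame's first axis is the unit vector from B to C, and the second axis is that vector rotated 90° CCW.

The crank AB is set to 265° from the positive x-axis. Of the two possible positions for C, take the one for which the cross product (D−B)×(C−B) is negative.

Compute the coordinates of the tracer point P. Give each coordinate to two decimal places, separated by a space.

A=(0,0), D=(9.00,0)
B = A + 3.00·(cos265°, sin265°) = (-0.2615, -2.9886)
|BD| = 9.7317
circle(B,8.00) ∩ circle(D,6.00): a=6.3045, h=4.9248
  candidates: C₊=(4.2259,3.6343) cross=47.927; C₋=(7.2507,-5.7393) cross=-47.927
  mode - wants cross < 0 → take C=(7.2507,-5.7393) (cross=-47.927)
ex = (C−B)/|BC| = (0.9390,-0.3438); ey = (0.3438,0.9390)
P = B + 1.25·ex + -1.66·ey = (0.3415,-4.9772)

0.34 -4.98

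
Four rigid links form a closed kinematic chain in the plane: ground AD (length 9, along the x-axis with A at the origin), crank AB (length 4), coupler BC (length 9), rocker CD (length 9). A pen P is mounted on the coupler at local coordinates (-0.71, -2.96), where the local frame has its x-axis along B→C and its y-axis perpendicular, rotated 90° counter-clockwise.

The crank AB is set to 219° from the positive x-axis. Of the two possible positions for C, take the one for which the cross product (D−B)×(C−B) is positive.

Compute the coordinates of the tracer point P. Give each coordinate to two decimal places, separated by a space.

A=(0,0), D=(9.00,0)
B = A + 4.00·(cos219°, sin219°) = (-3.1086, -2.5173)
|BD| = 12.3675
circle(B,9.00) ∩ circle(D,9.00): a=6.1837, h=6.5392
  candidates: C₊=(1.6147,5.1437) cross=80.874; C₋=(4.2767,-7.6610) cross=-80.874
  mode + wants cross > 0 → take C=(1.6147,5.1437) (cross=80.874)
ex = (C−B)/|BC| = (0.5248,0.8512); ey = (-0.8512,0.5248)
P = B + -0.71·ex + -2.96·ey = (-0.9616,-4.6751)

-0.96 -4.68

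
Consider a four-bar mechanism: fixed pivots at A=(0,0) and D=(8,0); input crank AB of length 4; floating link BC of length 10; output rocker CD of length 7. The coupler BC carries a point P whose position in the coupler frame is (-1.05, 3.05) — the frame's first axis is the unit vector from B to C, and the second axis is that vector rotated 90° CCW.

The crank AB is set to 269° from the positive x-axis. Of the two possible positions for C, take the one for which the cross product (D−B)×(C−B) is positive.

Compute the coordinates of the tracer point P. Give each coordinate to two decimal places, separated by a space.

A=(0,0), D=(8.00,0)
B = A + 4.00·(cos269°, sin269°) = (-0.0698, -3.9994)
|BD| = 9.0065
circle(B,10.00) ∩ circle(D,7.00): a=7.3345, h=6.7974
  candidates: C₊=(3.4835,5.3480) cross=61.221; C₋=(9.5204,-6.8329) cross=-61.221
  mode + wants cross > 0 → take C=(3.4835,5.3480) (cross=61.221)
ex = (C−B)/|BC| = (0.3553,0.9347); ey = (-0.9347,0.3553)
P = B + -1.05·ex + 3.05·ey = (-3.2939,-3.8971)

-3.29 -3.90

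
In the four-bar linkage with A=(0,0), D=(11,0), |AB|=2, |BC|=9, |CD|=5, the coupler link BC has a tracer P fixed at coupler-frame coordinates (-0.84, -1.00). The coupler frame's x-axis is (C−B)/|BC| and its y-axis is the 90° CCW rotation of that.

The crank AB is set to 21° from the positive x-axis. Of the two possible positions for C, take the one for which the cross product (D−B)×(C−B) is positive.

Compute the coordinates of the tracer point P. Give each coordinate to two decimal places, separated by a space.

1.58 -0.56

A=(0,0), D=(11.00,0)
B = A + 2.00·(cos21°, sin21°) = (1.8672, 0.7167)
|BD| = 9.1609
circle(B,9.00) ∩ circle(D,5.00): a=7.6369, h=4.7621
  candidates: C₊=(9.8533,4.8667) cross=43.625; C₋=(9.1081,-4.6282) cross=-43.625
  mode + wants cross > 0 → take C=(9.8533,4.8667) (cross=43.625)
ex = (C−B)/|BC| = (0.8873,0.4611); ey = (-0.4611,0.8873)
P = B + -0.84·ex + -1.00·ey = (1.5829,-0.5579)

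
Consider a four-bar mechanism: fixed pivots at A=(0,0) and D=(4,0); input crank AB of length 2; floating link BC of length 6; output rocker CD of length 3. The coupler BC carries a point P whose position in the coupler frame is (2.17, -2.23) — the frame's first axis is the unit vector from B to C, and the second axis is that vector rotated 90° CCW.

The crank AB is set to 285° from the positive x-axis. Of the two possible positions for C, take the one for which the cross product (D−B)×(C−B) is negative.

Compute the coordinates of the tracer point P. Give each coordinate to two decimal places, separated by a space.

2.79 -4.05

A=(0,0), D=(4.00,0)
B = A + 2.00·(cos285°, sin285°) = (0.5176, -1.9319)
|BD| = 3.9823
circle(B,6.00) ∩ circle(D,3.00): a=5.3811, h=2.6539
  candidates: C₊=(3.9358,2.9993) cross=10.569; C₋=(6.5106,-1.6422) cross=-10.569
  mode - wants cross < 0 → take C=(6.5106,-1.6422) (cross=-10.569)
ex = (C−B)/|BC| = (0.9988,0.0483); ey = (-0.0483,0.9988)
P = B + 2.17·ex + -2.23·ey = (2.7928,-4.0545)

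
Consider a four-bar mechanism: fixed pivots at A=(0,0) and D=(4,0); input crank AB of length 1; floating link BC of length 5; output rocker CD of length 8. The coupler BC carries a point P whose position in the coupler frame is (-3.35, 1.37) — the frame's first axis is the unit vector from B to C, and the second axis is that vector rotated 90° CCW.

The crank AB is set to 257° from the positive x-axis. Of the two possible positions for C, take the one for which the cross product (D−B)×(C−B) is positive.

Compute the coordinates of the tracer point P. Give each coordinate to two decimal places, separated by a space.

0.92 -4.41

A=(0,0), D=(4.00,0)
B = A + 1.00·(cos257°, sin257°) = (-0.2250, -0.9744)
|BD| = 4.3359
circle(B,5.00) ∩ circle(D,8.00): a=-2.3295, h=4.4242
  candidates: C₊=(-3.4891,2.8132) cross=19.183; C₋=(-1.5006,-5.8089) cross=-19.183
  mode + wants cross > 0 → take C=(-3.4891,2.8132) (cross=19.183)
ex = (C−B)/|BC| = (-0.6528,0.7575); ey = (-0.7575,-0.6528)
P = B + -3.35·ex + 1.37·ey = (0.9242,-4.4064)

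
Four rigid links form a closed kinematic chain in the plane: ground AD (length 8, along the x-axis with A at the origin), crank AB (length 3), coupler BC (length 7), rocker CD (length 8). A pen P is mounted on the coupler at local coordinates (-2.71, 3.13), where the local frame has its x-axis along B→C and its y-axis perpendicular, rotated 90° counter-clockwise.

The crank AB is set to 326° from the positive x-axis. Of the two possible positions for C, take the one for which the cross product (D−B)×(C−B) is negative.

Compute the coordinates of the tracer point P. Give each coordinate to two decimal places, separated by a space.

A=(0,0), D=(8.00,0)
B = A + 3.00·(cos326°, sin326°) = (2.4871, -1.6776)
|BD| = 5.7625
circle(B,7.00) ∩ circle(D,8.00): a=1.5797, h=6.8194
  candidates: C₊=(2.0131,5.3064) cross=39.297; C₋=(5.9837,-7.7417) cross=-39.297
  mode - wants cross < 0 → take C=(5.9837,-7.7417) (cross=-39.297)
ex = (C−B)/|BC| = (0.4995,-0.8663); ey = (0.8663,0.4995)
P = B + -2.71·ex + 3.13·ey = (3.8450,2.2336)

3.84 2.23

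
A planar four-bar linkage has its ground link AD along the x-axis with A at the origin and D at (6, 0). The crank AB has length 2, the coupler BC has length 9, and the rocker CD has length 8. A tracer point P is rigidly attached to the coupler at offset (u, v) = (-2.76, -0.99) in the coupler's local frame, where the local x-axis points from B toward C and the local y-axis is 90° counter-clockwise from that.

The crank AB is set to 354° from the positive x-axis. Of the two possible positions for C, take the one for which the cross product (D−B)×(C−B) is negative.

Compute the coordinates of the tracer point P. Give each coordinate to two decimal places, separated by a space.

-0.26 1.68

A=(0,0), D=(6.00,0)
B = A + 2.00·(cos354°, sin354°) = (1.9890, -0.2091)
|BD| = 4.0164
circle(B,9.00) ∩ circle(D,8.00): a=4.1245, h=7.9993
  candidates: C₊=(5.6916,7.9941) cross=32.128; C₋=(6.5243,-7.9828) cross=-32.128
  mode - wants cross < 0 → take C=(6.5243,-7.9828) (cross=-32.128)
ex = (C−B)/|BC| = (0.5039,-0.8637); ey = (0.8637,0.5039)
P = B + -2.76·ex + -0.99·ey = (-0.2569,1.6760)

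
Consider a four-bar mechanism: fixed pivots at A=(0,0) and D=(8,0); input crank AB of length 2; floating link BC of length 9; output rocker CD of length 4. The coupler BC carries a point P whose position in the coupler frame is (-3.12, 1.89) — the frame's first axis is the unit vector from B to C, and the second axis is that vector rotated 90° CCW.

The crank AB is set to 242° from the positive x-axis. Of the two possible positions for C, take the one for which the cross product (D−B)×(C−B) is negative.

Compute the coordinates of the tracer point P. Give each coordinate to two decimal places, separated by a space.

A=(0,0), D=(8.00,0)
B = A + 2.00·(cos242°, sin242°) = (-0.9389, -1.7659)
|BD| = 9.1117
circle(B,9.00) ∩ circle(D,4.00): a=8.1227, h=3.8758
  candidates: C₊=(6.2786,3.6106) cross=35.315; C₋=(7.7809,-3.9940) cross=-35.315
  mode - wants cross < 0 → take C=(7.7809,-3.9940) (cross=-35.315)
ex = (C−B)/|BC| = (0.9689,-0.2476); ey = (0.2476,0.9689)
P = B + -3.12·ex + 1.89·ey = (-3.4939,0.8377)

-3.49 0.84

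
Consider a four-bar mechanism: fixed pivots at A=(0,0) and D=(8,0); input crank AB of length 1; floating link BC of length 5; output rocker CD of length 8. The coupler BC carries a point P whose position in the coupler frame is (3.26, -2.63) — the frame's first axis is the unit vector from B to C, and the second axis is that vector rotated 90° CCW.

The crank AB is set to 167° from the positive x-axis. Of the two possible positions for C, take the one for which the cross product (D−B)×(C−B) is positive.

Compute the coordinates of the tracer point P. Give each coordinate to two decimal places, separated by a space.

A=(0,0), D=(8.00,0)
B = A + 1.00·(cos167°, sin167°) = (-0.9744, 0.2250)
|BD| = 8.9772
circle(B,5.00) ∩ circle(D,8.00): a=2.3164, h=4.4310
  candidates: C₊=(1.4524,4.5966) cross=39.778; C₋=(1.2303,-4.2628) cross=-39.778
  mode + wants cross > 0 → take C=(1.4524,4.5966) (cross=39.778)
ex = (C−B)/|BC| = (0.4853,0.8743); ey = (-0.8743,0.4853)
P = B + 3.26·ex + -2.63·ey = (2.9073,1.7988)

2.91 1.80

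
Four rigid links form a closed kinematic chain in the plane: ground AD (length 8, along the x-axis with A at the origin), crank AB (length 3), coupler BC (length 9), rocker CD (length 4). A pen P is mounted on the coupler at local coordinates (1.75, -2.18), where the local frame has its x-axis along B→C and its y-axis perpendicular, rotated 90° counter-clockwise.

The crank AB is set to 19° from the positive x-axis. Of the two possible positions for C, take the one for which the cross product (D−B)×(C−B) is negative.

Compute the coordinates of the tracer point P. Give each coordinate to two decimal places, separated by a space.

3.62 -1.71

A=(0,0), D=(8.00,0)
B = A + 3.00·(cos19°, sin19°) = (2.8366, 0.9767)
|BD| = 5.2550
circle(B,9.00) ∩ circle(D,4.00): a=8.8121, h=1.8295
  candidates: C₊=(11.8351,1.1365) cross=9.614; C₋=(11.1551,-2.4588) cross=-9.614
  mode - wants cross < 0 → take C=(11.1551,-2.4588) (cross=-9.614)
ex = (C−B)/|BC| = (0.9243,-0.3817); ey = (0.3817,0.9243)
P = B + 1.75·ex + -2.18·ey = (3.6219,-1.7062)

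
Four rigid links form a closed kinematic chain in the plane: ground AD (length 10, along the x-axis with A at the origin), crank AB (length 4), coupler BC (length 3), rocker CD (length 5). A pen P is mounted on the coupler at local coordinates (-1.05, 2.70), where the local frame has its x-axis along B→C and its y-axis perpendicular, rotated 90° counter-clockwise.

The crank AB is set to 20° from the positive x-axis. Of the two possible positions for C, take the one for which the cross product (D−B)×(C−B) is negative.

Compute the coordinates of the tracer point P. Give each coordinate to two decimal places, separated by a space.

A=(0,0), D=(10.00,0)
B = A + 4.00·(cos20°, sin20°) = (3.7588, 1.3681)
|BD| = 6.3894
circle(B,3.00) ∩ circle(D,5.00): a=1.9426, h=2.2861
  candidates: C₊=(6.1458,3.1852) cross=14.607; C₋=(5.1669,-1.2809) cross=-14.607
  mode - wants cross < 0 → take C=(5.1669,-1.2809) (cross=-14.607)
ex = (C−B)/|BC| = (0.4694,-0.8830); ey = (0.8830,0.4694)
P = B + -1.05·ex + 2.70·ey = (5.6501,3.5625)

5.65 3.56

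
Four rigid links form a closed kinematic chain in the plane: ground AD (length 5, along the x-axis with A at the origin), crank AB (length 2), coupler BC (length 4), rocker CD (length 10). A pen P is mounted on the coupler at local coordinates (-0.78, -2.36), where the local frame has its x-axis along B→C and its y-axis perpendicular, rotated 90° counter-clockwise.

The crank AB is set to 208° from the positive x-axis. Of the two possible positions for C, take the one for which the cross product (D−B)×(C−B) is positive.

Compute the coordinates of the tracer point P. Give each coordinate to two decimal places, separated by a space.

A=(0,0), D=(5.00,0)
B = A + 2.00·(cos208°, sin208°) = (-1.7659, -0.9389)
|BD| = 6.8307
circle(B,4.00) ∩ circle(D,10.00): a=-2.7333, h=2.9204
  candidates: C₊=(-4.8747,1.5781) cross=19.949; C₋=(-4.0718,-4.2074) cross=-19.949
  mode + wants cross > 0 → take C=(-4.8747,1.5781) (cross=19.949)
ex = (C−B)/|BC| = (-0.7772,0.6293); ey = (-0.6293,-0.7772)
P = B + -0.78·ex + -2.36·ey = (0.3254,0.4044)

0.33 0.40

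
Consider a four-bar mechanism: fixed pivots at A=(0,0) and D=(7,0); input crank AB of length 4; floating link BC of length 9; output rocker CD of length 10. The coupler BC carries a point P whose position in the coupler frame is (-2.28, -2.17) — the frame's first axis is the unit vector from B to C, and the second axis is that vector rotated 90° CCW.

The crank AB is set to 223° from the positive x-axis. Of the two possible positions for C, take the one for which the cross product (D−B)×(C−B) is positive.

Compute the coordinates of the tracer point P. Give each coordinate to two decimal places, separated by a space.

-1.31 -5.43

A=(0,0), D=(7.00,0)
B = A + 4.00·(cos223°, sin223°) = (-2.9254, -2.7280)
|BD| = 10.2935
circle(B,9.00) ∩ circle(D,10.00): a=4.2238, h=7.9473
  candidates: C₊=(-0.9588,6.0545) cross=81.805; C₋=(3.2536,-9.2717) cross=-81.805
  mode + wants cross > 0 → take C=(-0.9588,6.0545) (cross=81.805)
ex = (C−B)/|BC| = (0.2185,0.9758); ey = (-0.9758,0.2185)
P = B + -2.28·ex + -2.17·ey = (-1.3061,-5.4271)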